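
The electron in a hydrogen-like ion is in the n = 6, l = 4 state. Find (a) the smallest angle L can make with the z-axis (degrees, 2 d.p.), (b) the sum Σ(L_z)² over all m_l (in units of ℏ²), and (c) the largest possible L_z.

θ_min ≈ 26.57°; Σ(L_z)² = 60 ℏ²; L_z,max = 4ℏ

cos θ_min = 4/√20, so θ_min ≈ 26.57°.
Σ m_l² = 60, so Σ(L_z)² = 60 ℏ².
L_z,max = lℏ = 4ℏ.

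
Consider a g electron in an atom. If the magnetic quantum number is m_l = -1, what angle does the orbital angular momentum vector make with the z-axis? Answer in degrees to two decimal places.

For a g orbital, l = 4.
|L| = √(l(l+1)) ℏ = 2√5 ℏ.
L_z = m_l ℏ = −1ℏ.
cos θ = L_z/|L| = -1/√20, so θ ≈ 102.92°.

θ ≈ 102.92°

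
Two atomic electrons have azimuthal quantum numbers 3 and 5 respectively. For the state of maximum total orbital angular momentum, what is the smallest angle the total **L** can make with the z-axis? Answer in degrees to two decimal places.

θ_min ≈ 19.47°

Angular momentum addition gives L = |l₁ − l₂|, …, l₁ + l₂.
Allowed values: L = 2, 3, 4, 5, 6, 7, 8.
The maximum is L = 8, with |L_tot| = ℏ√(8·9) = 6√2 ℏ.
The minimum angle with z is arccos(8/√72) ≈ 19.47°.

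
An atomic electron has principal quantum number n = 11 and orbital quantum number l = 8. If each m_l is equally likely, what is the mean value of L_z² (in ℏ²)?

⟨L_z²⟩ = 24 ℏ²

m_l ∈ {-8, -7, -6, -5, -4, -3, -2, -1, 0, 1, 2, 3, 4, 5, 6, 7, 8}.
⟨L_z²⟩ = ℏ²·(Σ m_l²)/(2l+1) = ℏ²·408/17 = 24ℏ².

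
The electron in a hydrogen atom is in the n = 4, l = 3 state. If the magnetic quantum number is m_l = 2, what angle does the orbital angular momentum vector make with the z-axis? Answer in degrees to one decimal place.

|L| = ℏ√(l(l+1)) = 2√3 ℏ.
L_z = m_l ℏ = 2ℏ.
cos θ = L_z/|L| = 2/√12, so θ ≈ 54.7°.

θ ≈ 54.7°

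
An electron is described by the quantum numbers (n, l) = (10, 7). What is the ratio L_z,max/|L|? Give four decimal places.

L_z,max/|L| = 0.9354

|L| = 2√14 ℏ ≈ 7.4833ℏ, while L_z,max = lℏ = 7ℏ.
L_z,max/|L| = 7/√56 = 0.9354.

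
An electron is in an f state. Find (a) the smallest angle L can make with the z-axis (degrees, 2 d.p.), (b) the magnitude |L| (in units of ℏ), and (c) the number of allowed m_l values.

An f state has l = 3.
cos θ_min = 3/√12, so θ_min ≈ 30.00°.
|L| = ℏ√(3·4) = 2√3 ℏ ≈ 3.464ℏ.
There are 2l+1 = 7 values of m_l.

θ_min ≈ 30.00°; |L| = 2√3 ℏ ≈ 3.464ℏ; 7 values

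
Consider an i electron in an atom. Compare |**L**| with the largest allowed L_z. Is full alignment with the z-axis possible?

I corresponds to l = 6.
|L| = √42 ℏ ≈ 6.4807ℏ, while L_z,max = lℏ = 6ℏ.
Since |L| > L_z,max, the vector can never point exactly along z; the closest it comes is θ_min = arccos(6/√42) ≈ 22.2°.

No: L_z,max = 6ℏ < |L| = √42 ℏ ≈ 6.481ℏ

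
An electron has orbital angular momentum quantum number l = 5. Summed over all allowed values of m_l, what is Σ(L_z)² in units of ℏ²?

m_l ∈ {-5, -4, -3, -2, -1, 0, 1, 2, 3, 4, 5}.
Summing m² from −5 to 5: Σ m_l² = 110.

Σ(L_z)² = 110 ℏ²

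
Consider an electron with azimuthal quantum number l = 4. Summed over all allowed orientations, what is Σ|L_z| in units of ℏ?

The allowed m_l values are -4, -3, -2, -1, 0, 1, 2, 3, 4.
Σ|m_l| = 2(1+2+…+4) = 20.

Σ|L_z| = 20 ℏ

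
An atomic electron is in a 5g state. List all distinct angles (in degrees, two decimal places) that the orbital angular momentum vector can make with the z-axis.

θ ∈ {26.57°, 47.87°, 63.43°, 77.08°, 90.00°, 102.92°, 116.57°, 132.13°, 153.43°}

5g means n = 5, l = 4.
|L| = ℏ√(l(l+1)) = 2√5 ℏ.
cos θ = m_l/√20 for each m_l ∈ {-4, -3, -2, -1, 0, 1, 2, 3, 4}.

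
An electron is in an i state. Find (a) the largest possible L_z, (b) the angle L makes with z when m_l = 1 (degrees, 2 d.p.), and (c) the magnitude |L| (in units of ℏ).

L_z,max = 6ℏ; θ(m_l=1) ≈ 81.12°; |L| = √42 ℏ ≈ 6.481ℏ

An i state has l = 6.
L_z,max = lℏ = 6ℏ.
For m_l = 1: cos θ = 1/√42, θ ≈ 81.12°.
|L| = ℏ√(6·7) = √42 ℏ ≈ 6.481ℏ.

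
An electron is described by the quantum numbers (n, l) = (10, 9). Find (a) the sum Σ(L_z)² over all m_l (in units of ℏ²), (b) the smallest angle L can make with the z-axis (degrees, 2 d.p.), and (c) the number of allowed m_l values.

Σ(L_z)² = 570 ℏ²; θ_min ≈ 18.43°; 19 values

Σ m_l² = 570, so Σ(L_z)² = 570 ℏ².
cos θ_min = 9/√90, so θ_min ≈ 18.43°.
There are 2l+1 = 19 values of m_l.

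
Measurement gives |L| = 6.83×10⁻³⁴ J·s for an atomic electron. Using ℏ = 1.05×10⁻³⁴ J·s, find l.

Dividing by ℏ: |L|/ℏ ≈ 6.505.
Set l(l+1) = 42.31; the integer solution is l = 6.

l = 6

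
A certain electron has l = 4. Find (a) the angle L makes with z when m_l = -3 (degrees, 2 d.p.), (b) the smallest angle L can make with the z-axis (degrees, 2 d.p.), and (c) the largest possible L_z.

For m_l = -3: cos θ = -3/√20, θ ≈ 132.13°.
cos θ_min = 4/√20, so θ_min ≈ 26.57°.
L_z,max = lℏ = 4ℏ.

θ(m_l=-3) ≈ 132.13°; θ_min ≈ 26.57°; L_z,max = 4ℏ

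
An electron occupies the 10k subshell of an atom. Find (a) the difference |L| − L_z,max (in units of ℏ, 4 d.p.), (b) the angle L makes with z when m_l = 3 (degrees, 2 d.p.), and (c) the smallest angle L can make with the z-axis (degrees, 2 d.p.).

|L|−L_z,max ≈ 0.4833ℏ; θ(m_l=3) ≈ 66.37°; θ_min ≈ 20.70°

10k means n = 10, l = 7.
|L| − L_z,max = (2√14 − 7)ℏ ≈ 0.4833ℏ.
For m_l = 3: cos θ = 3/√56, θ ≈ 66.37°.
cos θ_min = 7/√56, so θ_min ≈ 20.70°.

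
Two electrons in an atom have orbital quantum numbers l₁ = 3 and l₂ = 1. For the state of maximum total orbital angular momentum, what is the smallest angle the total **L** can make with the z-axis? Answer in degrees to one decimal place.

The total orbital quantum number L ranges from |l₁ − l₂| to l₁ + l₂ in integer steps.
So L can be 2, 3, 4.
The maximum is L = 4, with |L_tot| = ℏ√(4·5) = 2√5 ℏ.
The minimum angle with z is arccos(4/√20) ≈ 26.6°.

θ_min ≈ 26.6°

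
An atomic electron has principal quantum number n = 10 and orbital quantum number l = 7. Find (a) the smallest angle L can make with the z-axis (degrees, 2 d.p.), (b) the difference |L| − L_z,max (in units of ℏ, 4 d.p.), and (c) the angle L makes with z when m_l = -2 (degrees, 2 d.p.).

cos θ_min = 7/√56, so θ_min ≈ 20.70°.
|L| − L_z,max = (2√14 − 7)ℏ ≈ 0.4833ℏ.
For m_l = -2: cos θ = -2/√56, θ ≈ 105.50°.

θ_min ≈ 20.70°; |L|−L_z,max ≈ 0.4833ℏ; θ(m_l=-2) ≈ 105.50°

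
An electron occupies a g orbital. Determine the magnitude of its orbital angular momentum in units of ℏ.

A g state has l = 4.
|L| = ℏ√(l(l+1)) = ℏ√(4·5) = 2√5 ℏ

|L| = 2√5 ℏ ≈ 4.472ℏ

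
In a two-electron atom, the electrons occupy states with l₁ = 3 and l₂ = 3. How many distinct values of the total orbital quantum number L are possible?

7

Angular momentum addition gives L = |l₁ − l₂|, …, l₁ + l₂.
Allowed values: L = 0, 1, 2, 3, 4, 5, 6.
That is 7 values.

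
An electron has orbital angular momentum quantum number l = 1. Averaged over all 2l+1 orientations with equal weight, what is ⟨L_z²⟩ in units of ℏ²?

⟨L_z²⟩ = 0.6667 ℏ²

The allowed m_l values are -1, 0, 1.
⟨L_z²⟩ = ℏ²·(Σ m_l²)/(2l+1) = ℏ²·2/3 = 0.6667ℏ².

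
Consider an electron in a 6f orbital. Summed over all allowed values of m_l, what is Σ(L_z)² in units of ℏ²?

For 6f, l = 3.
m_l runs from −3 to 3, i.e. {-3, -2, -1, 0, 1, 2, 3}.
Σ m_l² = 2·(1 + 4 + 9) = 28.

Σ(L_z)² = 28 ℏ²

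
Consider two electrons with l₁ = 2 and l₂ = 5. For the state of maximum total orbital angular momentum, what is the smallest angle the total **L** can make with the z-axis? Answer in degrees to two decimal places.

The total orbital quantum number L ranges from |l₁ − l₂| to l₁ + l₂ in integer steps.
So L can be 3, 4, 5, 6, 7.
The maximum is L = 7, with |L_tot| = ℏ√(7·8) = 2√14 ℏ.
The minimum angle with z is arccos(7/√56) ≈ 20.70°.

θ_min ≈ 20.70°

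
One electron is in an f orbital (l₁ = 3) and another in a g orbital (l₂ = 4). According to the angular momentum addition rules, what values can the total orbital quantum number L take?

L runs from |3 − 4| = 1 to 3 + 4 = 7.
L ∈ {1, 2, 3, 4, 5, 6, 7}.

L = 1, 2, 3, 4, 5, 6, 7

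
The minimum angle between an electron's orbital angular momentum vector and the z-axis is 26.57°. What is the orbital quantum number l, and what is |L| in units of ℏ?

At minimum angle, m_l = l, so cos θ = l/√(l(l+1)); cos²θ = l/(l+1) = 0.7999.
Solving: l = 4.
Then |L| = ℏ√(4·5) = 2√5 ℏ.

l = 4, |L| = 2√5 ℏ ≈ 4.472ℏ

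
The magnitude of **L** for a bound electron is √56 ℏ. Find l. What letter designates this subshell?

l = 7 (k orbital)

|L| = ℏ√(l(l+1)), so l(l+1) = 56.
Solving: l = 7.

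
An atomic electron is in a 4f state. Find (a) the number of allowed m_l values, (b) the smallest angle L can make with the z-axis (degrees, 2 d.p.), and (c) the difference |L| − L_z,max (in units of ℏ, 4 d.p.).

7 values; θ_min ≈ 30.00°; |L|−L_z,max ≈ 0.4641ℏ

The 4f subshell has l = 3.
There are 2l+1 = 7 values of m_l.
cos θ_min = 3/√12, so θ_min ≈ 30.00°.
|L| − L_z,max = (2√3 − 3)ℏ ≈ 0.4641ℏ.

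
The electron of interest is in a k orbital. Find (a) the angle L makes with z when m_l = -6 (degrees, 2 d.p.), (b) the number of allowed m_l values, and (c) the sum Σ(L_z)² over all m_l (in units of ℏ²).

A k state has l = 7.
For m_l = -6: cos θ = -6/√56, θ ≈ 143.30°.
There are 2l+1 = 15 values of m_l.
Σ m_l² = 280, so Σ(L_z)² = 280 ℏ².

θ(m_l=-6) ≈ 143.30°; 15 values; Σ(L_z)² = 280 ℏ²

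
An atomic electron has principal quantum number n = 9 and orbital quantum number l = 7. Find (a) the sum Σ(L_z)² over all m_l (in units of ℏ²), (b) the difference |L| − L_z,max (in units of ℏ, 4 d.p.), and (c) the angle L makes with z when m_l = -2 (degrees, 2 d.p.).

Σ(L_z)² = 280 ℏ²; |L|−L_z,max ≈ 0.4833ℏ; θ(m_l=-2) ≈ 105.50°

Σ m_l² = 280, so Σ(L_z)² = 280 ℏ².
|L| − L_z,max = (2√14 − 7)ℏ ≈ 0.4833ℏ.
For m_l = -2: cos θ = -2/√56, θ ≈ 105.50°.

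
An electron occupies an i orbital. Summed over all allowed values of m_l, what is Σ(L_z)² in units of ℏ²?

Σ(L_z)² = 182 ℏ²

For an i orbital, l = 6.
The allowed m_l values are -6, -5, -4, -3, -2, -1, 0, 1, 2, 3, 4, 5, 6.
Σ m_l² = 2·(1 + 4 + 9 + 16 + 25 + 36) = 182.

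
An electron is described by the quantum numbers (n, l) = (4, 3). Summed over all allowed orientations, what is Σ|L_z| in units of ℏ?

m_l ∈ {-3, -2, -1, 0, 1, 2, 3}.
Σ|m_l| = l(l+1) = 12.

Σ|L_z| = 12 ℏ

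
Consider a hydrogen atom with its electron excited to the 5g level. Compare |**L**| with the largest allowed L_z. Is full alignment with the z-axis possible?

The 5g level has l = 4.
|L| = 2√5 ℏ ≈ 4.4721ℏ, while L_z,max = lℏ = 4ℏ.
Since |L| > L_z,max, the vector can never point exactly along z; the closest it comes is θ_min = arccos(4/√20) ≈ 26.6°.

No: L_z,max = 4ℏ < |L| = 2√5 ℏ ≈ 4.472ℏ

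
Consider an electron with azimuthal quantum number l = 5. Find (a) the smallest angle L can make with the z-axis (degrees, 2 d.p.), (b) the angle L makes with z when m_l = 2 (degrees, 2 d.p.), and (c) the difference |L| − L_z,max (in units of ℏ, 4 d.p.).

cos θ_min = 5/√30, so θ_min ≈ 24.09°.
For m_l = 2: cos θ = 2/√30, θ ≈ 68.58°.
|L| − L_z,max = (√30 − 5)ℏ ≈ 0.4772ℏ.

θ_min ≈ 24.09°; θ(m_l=2) ≈ 68.58°; |L|−L_z,max ≈ 0.4772ℏ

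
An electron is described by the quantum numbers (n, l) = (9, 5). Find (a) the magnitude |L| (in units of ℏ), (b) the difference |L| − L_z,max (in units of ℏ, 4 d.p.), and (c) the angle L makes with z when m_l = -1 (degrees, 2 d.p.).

|L| = √30 ℏ ≈ 5.477ℏ; |L|−L_z,max ≈ 0.4772ℏ; θ(m_l=-1) ≈ 100.52°

|L| = ℏ√(5·6) = √30 ℏ ≈ 5.477ℏ.
|L| − L_z,max = (√30 − 5)ℏ ≈ 0.4772ℏ.
For m_l = -1: cos θ = -1/√30, θ ≈ 100.52°.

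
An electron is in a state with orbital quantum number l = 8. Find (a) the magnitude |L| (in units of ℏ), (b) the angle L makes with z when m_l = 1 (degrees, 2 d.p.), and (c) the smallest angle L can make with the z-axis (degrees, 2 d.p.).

|L| = ℏ√(8·9) = 6√2 ℏ ≈ 8.485ℏ.
For m_l = 1: cos θ = 1/√72, θ ≈ 83.23°.
cos θ_min = 8/√72, so θ_min ≈ 19.47°.

|L| = 6√2 ℏ ≈ 8.485ℏ; θ(m_l=1) ≈ 83.23°; θ_min ≈ 19.47°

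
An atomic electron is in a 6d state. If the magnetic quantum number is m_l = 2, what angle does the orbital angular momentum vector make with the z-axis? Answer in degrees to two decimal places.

θ ≈ 35.26°

The 6d subshell has l = 2.
|L| = √(l(l+1)) ℏ = √6 ℏ.
L_z = m_l ℏ = 2ℏ.
cos θ = L_z/|L| = 2/√6, so θ ≈ 35.26°.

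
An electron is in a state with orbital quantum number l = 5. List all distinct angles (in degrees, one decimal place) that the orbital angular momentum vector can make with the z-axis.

θ ∈ {24.1°, 43.1°, 56.8°, 68.6°, 79.5°, 90.0°, 100.5°, 111.4°, 123.2°, 136.9°, 155.9°}

|L| = ℏ√(l(l+1)) = √30 ℏ.
cos θ = m_l/√30 for each m_l ∈ {-5, -4, -3, -2, -1, 0, 1, 2, 3, 4, 5}.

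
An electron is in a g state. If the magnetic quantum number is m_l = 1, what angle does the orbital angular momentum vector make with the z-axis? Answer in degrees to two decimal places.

For a g orbital, l = 4.
|L| = √(l(l+1)) ℏ = 2√5 ℏ.
L_z = m_l ℏ = 1ℏ.
cos θ = L_z/|L| = 1/√20, so θ ≈ 77.08°.

θ ≈ 77.08°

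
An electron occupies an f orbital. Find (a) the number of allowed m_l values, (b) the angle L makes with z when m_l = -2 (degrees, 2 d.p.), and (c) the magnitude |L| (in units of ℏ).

For an f orbital, l = 3.
There are 2l+1 = 7 values of m_l.
For m_l = -2: cos θ = -2/√12, θ ≈ 125.26°.
|L| = ℏ√(3·4) = 2√3 ℏ ≈ 3.464ℏ.

7 values; θ(m_l=-2) ≈ 125.26°; |L| = 2√3 ℏ ≈ 3.464ℏ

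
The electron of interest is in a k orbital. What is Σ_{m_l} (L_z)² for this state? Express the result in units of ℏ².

A k state has l = 7.
The allowed m_l values are -7, -6, -5, -4, -3, -2, -1, 0, 1, 2, 3, 4, 5, 6, 7.
Σ m_l² = 2·(1 + 4 + 9 + 16 + 25 + 36 + 49) = 280.

Σ(L_z)² = 280 ℏ²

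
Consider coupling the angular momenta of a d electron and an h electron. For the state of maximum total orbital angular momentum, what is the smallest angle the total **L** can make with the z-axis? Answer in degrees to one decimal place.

Angular momentum addition gives L = |l₁ − l₂|, …, l₁ + l₂.
Allowed values: L = 3, 4, 5, 6, 7.
The maximum is L = 7, with |L_tot| = ℏ√(7·8) = 2√14 ℏ.
The minimum angle with z is arccos(7/√56) ≈ 20.7°.

θ_min ≈ 20.7°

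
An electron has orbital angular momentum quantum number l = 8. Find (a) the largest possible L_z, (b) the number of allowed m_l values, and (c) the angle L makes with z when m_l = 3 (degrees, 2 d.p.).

L_z,max = 8ℏ; 17 values; θ(m_l=3) ≈ 69.30°

L_z,max = lℏ = 8ℏ.
There are 2l+1 = 17 values of m_l.
For m_l = 3: cos θ = 3/√72, θ ≈ 69.30°.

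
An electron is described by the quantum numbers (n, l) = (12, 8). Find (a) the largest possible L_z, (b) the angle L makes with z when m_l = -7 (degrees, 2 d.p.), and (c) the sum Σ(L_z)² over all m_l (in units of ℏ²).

L_z,max = lℏ = 8ℏ.
For m_l = -7: cos θ = -7/√72, θ ≈ 145.58°.
Σ m_l² = 408, so Σ(L_z)² = 408 ℏ².

L_z,max = 8ℏ; θ(m_l=-7) ≈ 145.58°; Σ(L_z)² = 408 ℏ²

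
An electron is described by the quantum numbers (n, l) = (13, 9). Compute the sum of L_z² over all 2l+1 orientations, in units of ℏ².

m_l runs from −9 to 9, i.e. {-9, -8, -7, -6, -5, -4, -3, -2, -1, 0, 1, 2, 3, 4, 5, 6, 7, 8, 9}.
Summing m² from −9 to 9: Σ m_l² = 570.

Σ(L_z)² = 570 ℏ²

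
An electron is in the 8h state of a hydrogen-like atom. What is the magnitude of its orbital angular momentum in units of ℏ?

|L| = √30 ℏ ≈ 5.477ℏ

The 8h subshell has l = 5.
|L| = ℏ√(l(l+1)) = ℏ√(5·6) = √30 ℏ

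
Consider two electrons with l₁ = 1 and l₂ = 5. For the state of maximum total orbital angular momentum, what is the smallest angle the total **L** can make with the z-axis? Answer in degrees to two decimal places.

The total orbital quantum number L ranges from |l₁ − l₂| to l₁ + l₂ in integer steps.
Allowed values: L = 4, 5, 6.
The maximum is L = 6, with |L_tot| = ℏ√(6·7) = √42 ℏ.
The minimum angle with z is arccos(6/√42) ≈ 22.21°.

θ_min ≈ 22.21°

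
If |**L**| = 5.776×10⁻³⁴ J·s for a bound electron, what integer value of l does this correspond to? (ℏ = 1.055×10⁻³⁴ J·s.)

|L|/ℏ = (5.776×10⁻³⁴)/(1.055×10⁻³⁴) ≈ 5.475.
(|L|/ℏ)² = l(l+1) ≈ 29.97 ⇒ l = 5.

l = 5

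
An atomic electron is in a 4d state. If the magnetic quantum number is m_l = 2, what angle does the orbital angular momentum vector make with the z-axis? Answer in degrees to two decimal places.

4d means n = 4, l = 2.
|L|² = l(l+1)ℏ² = 6ℏ², so |L| = √6 ℏ.
L_z = m_l ℏ = 2ℏ.
cos θ = L_z/|L| = 2/√6, so θ ≈ 35.26°.

θ ≈ 35.26°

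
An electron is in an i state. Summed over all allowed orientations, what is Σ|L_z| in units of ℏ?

I corresponds to l = 6.
The allowed m_l values are -6, -5, -4, -3, -2, -1, 0, 1, 2, 3, 4, 5, 6.
Σ|m_l| = 2(1+2+…+6) = 42.

Σ|L_z| = 42 ℏ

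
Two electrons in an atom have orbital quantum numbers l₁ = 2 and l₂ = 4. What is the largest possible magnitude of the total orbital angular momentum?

|L_tot|_max = √42 ℏ ≈ 6.481ℏ

Angular momentum addition gives L = |l₁ − l₂|, …, l₁ + l₂.
L ∈ {2, 3, 4, 5, 6}.
The largest magnitude corresponds to L = 6: |L_tot| = ℏ√(6·7) = √42 ℏ.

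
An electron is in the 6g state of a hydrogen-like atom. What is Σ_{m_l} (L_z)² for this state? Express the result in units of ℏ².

The 6g subshell has l = 4.
The allowed m_l values are -4, -3, -2, -1, 0, 1, 2, 3, 4.
Σ m_l² = l(l+1)(2l+1)/3 = 4·5·9/3 = 60.

Σ(L_z)² = 60 ℏ²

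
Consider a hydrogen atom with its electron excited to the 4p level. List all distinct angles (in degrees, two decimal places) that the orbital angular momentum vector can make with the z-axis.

The 4p level has l = 1.
|L| = ℏ√(l(l+1)) = √2 ℏ.
cos θ = m_l/√2 for each m_l ∈ {-1, 0, 1}.

θ ∈ {45.00°, 90.00°, 135.00°}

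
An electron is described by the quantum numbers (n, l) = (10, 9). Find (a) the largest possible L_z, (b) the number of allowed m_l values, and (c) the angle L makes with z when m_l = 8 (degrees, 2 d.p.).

L_z,max = 9ℏ; 19 values; θ(m_l=8) ≈ 32.51°

L_z,max = lℏ = 9ℏ.
There are 2l+1 = 19 values of m_l.
For m_l = 8: cos θ = 8/√90, θ ≈ 32.51°.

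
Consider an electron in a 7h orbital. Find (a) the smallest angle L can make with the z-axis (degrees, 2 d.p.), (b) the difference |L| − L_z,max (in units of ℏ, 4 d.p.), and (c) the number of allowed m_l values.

7h means n = 7, l = 5.
cos θ_min = 5/√30, so θ_min ≈ 24.09°.
|L| − L_z,max = (√30 − 5)ℏ ≈ 0.4772ℏ.
There are 2l+1 = 11 values of m_l.

θ_min ≈ 24.09°; |L|−L_z,max ≈ 0.4772ℏ; 11 values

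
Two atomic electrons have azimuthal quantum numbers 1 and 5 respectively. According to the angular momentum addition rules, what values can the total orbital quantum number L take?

L = 4, 5, 6

L runs from |1 − 5| = 4 to 1 + 5 = 6.
Allowed values: L = 4, 5, 6.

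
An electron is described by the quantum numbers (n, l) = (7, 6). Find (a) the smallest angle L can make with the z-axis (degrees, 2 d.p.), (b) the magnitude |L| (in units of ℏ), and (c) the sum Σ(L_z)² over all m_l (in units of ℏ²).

θ_min ≈ 22.21°; |L| = √42 ℏ ≈ 6.481ℏ; Σ(L_z)² = 182 ℏ²

cos θ_min = 6/√42, so θ_min ≈ 22.21°.
|L| = ℏ√(6·7) = √42 ℏ ≈ 6.481ℏ.
Σ m_l² = 182, so Σ(L_z)² = 182 ℏ².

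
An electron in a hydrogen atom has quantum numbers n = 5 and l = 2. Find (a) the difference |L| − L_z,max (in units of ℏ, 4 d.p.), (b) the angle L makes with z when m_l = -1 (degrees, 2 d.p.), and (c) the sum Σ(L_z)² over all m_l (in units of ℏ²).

|L|−L_z,max ≈ 0.4495ℏ; θ(m_l=-1) ≈ 114.09°; Σ(L_z)² = 10 ℏ²

|L| − L_z,max = (√6 − 2)ℏ ≈ 0.4495ℏ.
For m_l = -1: cos θ = -1/√6, θ ≈ 114.09°.
Σ m_l² = 10, so Σ(L_z)² = 10 ℏ².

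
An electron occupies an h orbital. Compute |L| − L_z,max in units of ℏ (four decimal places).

|L| − L_z,max ≈ 0.4772ℏ

The letter h corresponds to l = 5.
|L| = √30 ℏ ≈ 5.4772ℏ, while L_z,max = lℏ = 5ℏ.
The difference is (√30 − 5)ℏ ≈ 0.4772ℏ.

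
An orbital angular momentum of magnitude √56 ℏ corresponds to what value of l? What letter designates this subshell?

(|L|/ℏ)² = l(l+1) = 56.
l² + l − 56 = 0 ⇒ l = 7.

l = 7 (k orbital)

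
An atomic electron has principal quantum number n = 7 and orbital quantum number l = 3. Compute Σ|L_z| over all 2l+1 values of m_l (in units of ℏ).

Σ|L_z| = 12 ℏ

The allowed m_l values are -3, -2, -1, 0, 1, 2, 3.
Σ|m_l| = l(l+1) = 12.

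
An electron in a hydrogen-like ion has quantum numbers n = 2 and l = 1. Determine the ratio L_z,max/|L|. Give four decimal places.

|L| = √2 ℏ ≈ 1.4142ℏ, while L_z,max = lℏ = 1ℏ.
L_z,max/|L| = 1/√2 = 0.7071.

L_z,max/|L| = 0.7071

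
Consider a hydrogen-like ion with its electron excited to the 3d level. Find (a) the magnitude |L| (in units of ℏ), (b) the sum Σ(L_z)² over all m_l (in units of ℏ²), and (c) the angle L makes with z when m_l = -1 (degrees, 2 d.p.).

The 3d level has l = 2.
|L| = ℏ√(2·3) = √6 ℏ ≈ 2.449ℏ.
Σ m_l² = 10, so Σ(L_z)² = 10 ℏ².
For m_l = -1: cos θ = -1/√6, θ ≈ 114.09°.

|L| = √6 ℏ ≈ 2.449ℏ; Σ(L_z)² = 10 ℏ²; θ(m_l=-1) ≈ 114.09°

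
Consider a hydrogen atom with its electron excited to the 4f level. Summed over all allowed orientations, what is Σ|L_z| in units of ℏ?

Σ|L_z| = 12 ℏ

The 4f level has l = 3.
m_l runs from −3 to 3, i.e. {-3, -2, -1, 0, 1, 2, 3}.
Σ|m_l| = 2·3(3+1)/2 = 12.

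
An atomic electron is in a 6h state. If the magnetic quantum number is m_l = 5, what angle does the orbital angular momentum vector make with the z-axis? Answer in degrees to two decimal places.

θ ≈ 24.09°

For 6h, l = 5.
|L|² = l(l+1)ℏ² = 30ℏ², so |L| = √30 ℏ.
L_z = m_l ℏ = 5ℏ.
cos θ = L_z/|L| = 5/√30, so θ ≈ 24.09°.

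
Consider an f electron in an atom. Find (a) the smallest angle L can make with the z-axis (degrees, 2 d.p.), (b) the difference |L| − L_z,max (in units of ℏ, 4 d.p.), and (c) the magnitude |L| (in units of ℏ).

θ_min ≈ 30.00°; |L|−L_z,max ≈ 0.4641ℏ; |L| = 2√3 ℏ ≈ 3.464ℏ

For an f orbital, l = 3.
cos θ_min = 3/√12, so θ_min ≈ 30.00°.
|L| − L_z,max = (2√3 − 3)ℏ ≈ 0.4641ℏ.
|L| = ℏ√(3·4) = 2√3 ℏ ≈ 3.464ℏ.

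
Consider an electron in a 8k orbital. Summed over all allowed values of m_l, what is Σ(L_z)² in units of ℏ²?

For 8k, l = 7.
The allowed m_l values are -7, -6, -5, -4, -3, -2, -1, 0, 1, 2, 3, 4, 5, 6, 7.
Summing m² from −7 to 7: Σ m_l² = 280.

Σ(L_z)² = 280 ℏ²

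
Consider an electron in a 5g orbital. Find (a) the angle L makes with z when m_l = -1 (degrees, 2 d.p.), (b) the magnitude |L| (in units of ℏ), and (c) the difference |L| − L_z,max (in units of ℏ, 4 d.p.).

The 5g subshell has l = 4.
For m_l = -1: cos θ = -1/√20, θ ≈ 102.92°.
|L| = ℏ√(4·5) = 2√5 ℏ ≈ 4.472ℏ.
|L| − L_z,max = (2√5 − 4)ℏ ≈ 0.4721ℏ.

θ(m_l=-1) ≈ 102.92°; |L| = 2√5 ℏ ≈ 4.472ℏ; |L|−L_z,max ≈ 0.4721ℏ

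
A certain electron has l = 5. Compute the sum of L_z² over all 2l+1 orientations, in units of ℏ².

Σ(L_z)² = 110 ℏ²

The allowed m_l values are -5, -4, -3, -2, -1, 0, 1, 2, 3, 4, 5.
Summing m² from −5 to 5: Σ m_l² = 110.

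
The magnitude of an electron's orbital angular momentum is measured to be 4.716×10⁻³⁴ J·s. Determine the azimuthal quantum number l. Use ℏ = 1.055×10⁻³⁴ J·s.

|L|/ℏ = (4.716×10⁻³⁴)/(1.055×10⁻³⁴) ≈ 4.470.
(|L|/ℏ)² = l(l+1) ≈ 19.98 ⇒ l = 4.

l = 4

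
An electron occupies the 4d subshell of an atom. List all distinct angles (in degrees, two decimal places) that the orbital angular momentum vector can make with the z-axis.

θ ∈ {35.26°, 65.91°, 90.00°, 114.09°, 144.74°}

The 4d subshell has l = 2.
|L| = ℏ√(l(l+1)) = √6 ℏ.
cos θ = m_l/√6 for each m_l ∈ {-2, -1, 0, 1, 2}.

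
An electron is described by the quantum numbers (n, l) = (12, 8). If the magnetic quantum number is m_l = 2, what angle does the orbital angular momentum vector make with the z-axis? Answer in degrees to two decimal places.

|L| = ℏ√(l(l+1)) = 6√2 ℏ.
L_z = m_l ℏ = 2ℏ.
cos θ = L_z/|L| = 2/√72, so θ ≈ 76.37°.

θ ≈ 76.37°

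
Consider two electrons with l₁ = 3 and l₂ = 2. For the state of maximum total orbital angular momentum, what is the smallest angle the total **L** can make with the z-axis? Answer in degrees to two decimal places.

θ_min ≈ 24.09°

Angular momentum addition gives L = |l₁ − l₂|, …, l₁ + l₂.
So L can be 1, 2, 3, 4, 5.
The maximum is L = 5, with |L_tot| = ℏ√(5·6) = √30 ℏ.
The minimum angle with z is arccos(5/√30) ≈ 24.09°.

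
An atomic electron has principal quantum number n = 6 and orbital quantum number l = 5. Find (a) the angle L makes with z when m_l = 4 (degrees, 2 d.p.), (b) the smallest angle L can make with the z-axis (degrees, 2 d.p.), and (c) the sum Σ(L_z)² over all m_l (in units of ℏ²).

For m_l = 4: cos θ = 4/√30, θ ≈ 43.09°.
cos θ_min = 5/√30, so θ_min ≈ 24.09°.
Σ m_l² = 110, so Σ(L_z)² = 110 ℏ².

θ(m_l=4) ≈ 43.09°; θ_min ≈ 24.09°; Σ(L_z)² = 110 ℏ²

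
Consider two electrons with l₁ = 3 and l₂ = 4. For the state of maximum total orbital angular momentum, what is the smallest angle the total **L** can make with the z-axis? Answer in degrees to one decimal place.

By the triangle rule, |l₁ − l₂| ≤ L ≤ l₁ + l₂.
So L can be 1, 2, 3, 4, 5, 6, 7.
The maximum is L = 7, with |L_tot| = ℏ√(7·8) = 2√14 ℏ.
The minimum angle with z is arccos(7/√56) ≈ 20.7°.

θ_min ≈ 20.7°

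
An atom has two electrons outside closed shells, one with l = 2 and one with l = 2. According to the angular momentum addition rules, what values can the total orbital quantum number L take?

L = 0, 1, 2, 3, 4

The total orbital quantum number L ranges from |l₁ − l₂| to l₁ + l₂ in integer steps.
Allowed values: L = 0, 1, 2, 3, 4.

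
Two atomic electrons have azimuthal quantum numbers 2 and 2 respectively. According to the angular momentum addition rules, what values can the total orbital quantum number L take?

Angular momentum addition gives L = |l₁ − l₂|, …, l₁ + l₂.
So L can be 0, 1, 2, 3, 4.

L = 0, 1, 2, 3, 4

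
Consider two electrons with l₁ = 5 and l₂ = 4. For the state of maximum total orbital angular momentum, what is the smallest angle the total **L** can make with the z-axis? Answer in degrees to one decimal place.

θ_min ≈ 18.4°

The total orbital quantum number L ranges from |l₁ − l₂| to l₁ + l₂ in integer steps.
Allowed values: L = 1, 2, 3, 4, 5, 6, 7, 8, 9.
The maximum is L = 9, with |L_tot| = ℏ√(9·10) = 3√10 ℏ.
The minimum angle with z is arccos(9/√90) ≈ 18.4°.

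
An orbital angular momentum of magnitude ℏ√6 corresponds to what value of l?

|L| = ℏ√(l(l+1)), so l(l+1) = 6.
l² + l − 6 = 0 ⇒ l = 2.

l = 2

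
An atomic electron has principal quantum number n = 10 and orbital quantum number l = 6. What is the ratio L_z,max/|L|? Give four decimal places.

|L| = √42 ℏ ≈ 6.4807ℏ, while L_z,max = lℏ = 6ℏ.
L_z,max/|L| = 6/√42 = 0.9258.

L_z,max/|L| = 0.9258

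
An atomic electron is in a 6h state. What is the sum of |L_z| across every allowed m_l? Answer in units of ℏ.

Σ|L_z| = 30 ℏ

6h means n = 6, l = 5.
The allowed m_l values are -5, -4, -3, -2, -1, 0, 1, 2, 3, 4, 5.
Σ|m_l| = 2·5(5+1)/2 = 30.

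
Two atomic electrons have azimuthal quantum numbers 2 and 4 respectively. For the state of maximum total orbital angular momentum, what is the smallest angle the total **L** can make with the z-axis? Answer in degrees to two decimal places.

θ_min ≈ 22.21°

Angular momentum addition gives L = |l₁ − l₂|, …, l₁ + l₂.
So L can be 2, 3, 4, 5, 6.
The maximum is L = 6, with |L_tot| = ℏ√(6·7) = √42 ℏ.
The minimum angle with z is arccos(6/√42) ≈ 22.21°.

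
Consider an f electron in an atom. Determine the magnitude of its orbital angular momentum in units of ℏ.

|L| = 2√3 ℏ ≈ 3.464ℏ

For an f orbital, l = 3.
|L| = ℏ√(l(l+1)) = ℏ√(3·4) = 2√3 ℏ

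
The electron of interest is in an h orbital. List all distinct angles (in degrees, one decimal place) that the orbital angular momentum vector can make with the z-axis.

For an h orbital, l = 5.
|L| = √(l(l+1)) ℏ = √30 ℏ.
cos θ = m_l/√30 for each m_l ∈ {-5, -4, -3, -2, -1, 0, 1, 2, 3, 4, 5}.

θ ∈ {24.1°, 43.1°, 56.8°, 68.6°, 79.5°, 90.0°, 100.5°, 111.4°, 123.2°, 136.9°, 155.9°}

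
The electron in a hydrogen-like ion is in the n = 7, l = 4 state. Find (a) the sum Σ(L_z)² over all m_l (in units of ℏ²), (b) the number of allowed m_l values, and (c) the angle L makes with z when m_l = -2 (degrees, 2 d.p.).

Σ(L_z)² = 60 ℏ²; 9 values; θ(m_l=-2) ≈ 116.57°

Σ m_l² = 60, so Σ(L_z)² = 60 ℏ².
There are 2l+1 = 9 values of m_l.
For m_l = -2: cos θ = -2/√20, θ ≈ 116.57°.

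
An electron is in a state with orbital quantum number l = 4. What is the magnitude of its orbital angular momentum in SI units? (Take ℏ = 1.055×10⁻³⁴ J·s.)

|L| = ℏ√(l(l+1)) = ℏ√(4·5) = 2√5 ℏ
Numerically, |L| = 4.472 × (1.055×10⁻³⁴ J·s) = 4.718×10⁻³⁴ J·s.

|L| = 4.718×10⁻³⁴ J·s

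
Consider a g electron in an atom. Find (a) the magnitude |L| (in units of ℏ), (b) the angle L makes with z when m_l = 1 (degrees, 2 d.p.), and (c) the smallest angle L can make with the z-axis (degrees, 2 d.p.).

|L| = 2√5 ℏ ≈ 4.472ℏ; θ(m_l=1) ≈ 77.08°; θ_min ≈ 26.57°

The letter g corresponds to l = 4.
|L| = ℏ√(4·5) = 2√5 ℏ ≈ 4.472ℏ.
For m_l = 1: cos θ = 1/√20, θ ≈ 77.08°.
cos θ_min = 4/√20, so θ_min ≈ 26.57°.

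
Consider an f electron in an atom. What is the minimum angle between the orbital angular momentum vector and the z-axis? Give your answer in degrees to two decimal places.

θ_min ≈ 30.00°

For an f orbital, l = 3.
|L| = ℏ√(l(l+1)) = 2√3 ℏ.
The smallest angle corresponds to the largest L_z, i.e. m_l = l = 3, giving L_z = 3ℏ.
cos θ_min = 3/√12, so θ_min ≈ 30.00°.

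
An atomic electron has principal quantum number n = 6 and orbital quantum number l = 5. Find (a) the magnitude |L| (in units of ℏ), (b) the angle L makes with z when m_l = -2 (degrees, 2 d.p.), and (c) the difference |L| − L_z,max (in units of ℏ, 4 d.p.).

|L| = √30 ℏ ≈ 5.477ℏ; θ(m_l=-2) ≈ 111.42°; |L|−L_z,max ≈ 0.4772ℏ

|L| = ℏ√(5·6) = √30 ℏ ≈ 5.477ℏ.
For m_l = -2: cos θ = -2/√30, θ ≈ 111.42°.
|L| − L_z,max = (√30 − 5)ℏ ≈ 0.4772ℏ.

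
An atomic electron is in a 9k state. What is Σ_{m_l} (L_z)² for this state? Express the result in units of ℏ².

The 9k subshell has l = 7.
m_l runs from −7 to 7, i.e. {-7, -6, -5, -4, -3, -2, -1, 0, 1, 2, 3, 4, 5, 6, 7}.
Σ m_l² = 2·(1 + 4 + 9 + 16 + 25 + 36 + 49) = 280.

Σ(L_z)² = 280 ℏ²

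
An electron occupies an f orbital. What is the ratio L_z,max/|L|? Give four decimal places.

L_z,max/|L| = 0.8660

For an f orbital, l = 3.
|L| = 2√3 ℏ ≈ 3.4641ℏ, while L_z,max = lℏ = 3ℏ.
L_z,max/|L| = 3/√12 = 0.8660.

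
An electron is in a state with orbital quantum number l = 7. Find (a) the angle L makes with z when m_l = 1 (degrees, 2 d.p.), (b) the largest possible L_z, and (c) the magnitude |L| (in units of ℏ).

For m_l = 1: cos θ = 1/√56, θ ≈ 82.32°.
L_z,max = lℏ = 7ℏ.
|L| = ℏ√(7·8) = 2√14 ℏ ≈ 7.483ℏ.

θ(m_l=1) ≈ 82.32°; L_z,max = 7ℏ; |L| = 2√14 ℏ ≈ 7.483ℏ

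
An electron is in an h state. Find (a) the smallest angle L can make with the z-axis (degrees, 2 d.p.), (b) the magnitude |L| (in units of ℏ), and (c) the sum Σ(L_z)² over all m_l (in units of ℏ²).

An h state has l = 5.
cos θ_min = 5/√30, so θ_min ≈ 24.09°.
|L| = ℏ√(5·6) = √30 ℏ ≈ 5.477ℏ.
Σ m_l² = 110, so Σ(L_z)² = 110 ℏ².

θ_min ≈ 24.09°; |L| = √30 ℏ ≈ 5.477ℏ; Σ(L_z)² = 110 ℏ²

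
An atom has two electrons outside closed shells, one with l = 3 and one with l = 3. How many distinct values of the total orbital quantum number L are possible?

7

Angular momentum addition gives L = |l₁ − l₂|, …, l₁ + l₂.
So L can be 0, 1, 2, 3, 4, 5, 6.
That is 7 values.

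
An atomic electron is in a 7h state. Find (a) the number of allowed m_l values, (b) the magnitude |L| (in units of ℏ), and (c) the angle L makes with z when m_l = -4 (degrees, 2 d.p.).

The 7h subshell has l = 5.
There are 2l+1 = 11 values of m_l.
|L| = ℏ√(5·6) = √30 ℏ ≈ 5.477ℏ.
For m_l = -4: cos θ = -4/√30, θ ≈ 136.91°.

11 values; |L| = √30 ℏ ≈ 5.477ℏ; θ(m_l=-4) ≈ 136.91°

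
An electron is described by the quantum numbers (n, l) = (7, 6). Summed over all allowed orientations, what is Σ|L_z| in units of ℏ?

Σ|L_z| = 42 ℏ

m_l runs from −6 to 6, i.e. {-6, -5, -4, -3, -2, -1, 0, 1, 2, 3, 4, 5, 6}.
Σ|m_l| = 2(1+2+…+6) = 42.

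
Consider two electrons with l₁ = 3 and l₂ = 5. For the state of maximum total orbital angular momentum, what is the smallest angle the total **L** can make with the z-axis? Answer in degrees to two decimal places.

θ_min ≈ 19.47°

Angular momentum addition gives L = |l₁ − l₂|, …, l₁ + l₂.
Allowed values: L = 2, 3, 4, 5, 6, 7, 8.
The maximum is L = 8, with |L_tot| = ℏ√(8·9) = 6√2 ℏ.
The minimum angle with z is arccos(8/√72) ≈ 19.47°.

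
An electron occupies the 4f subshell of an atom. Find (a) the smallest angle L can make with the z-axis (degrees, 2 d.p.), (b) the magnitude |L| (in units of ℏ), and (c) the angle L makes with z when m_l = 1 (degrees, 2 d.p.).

θ_min ≈ 30.00°; |L| = 2√3 ℏ ≈ 3.464ℏ; θ(m_l=1) ≈ 73.22°

The 4f subshell has l = 3.
cos θ_min = 3/√12, so θ_min ≈ 30.00°.
|L| = ℏ√(3·4) = 2√3 ℏ ≈ 3.464ℏ.
For m_l = 1: cos θ = 1/√12, θ ≈ 73.22°.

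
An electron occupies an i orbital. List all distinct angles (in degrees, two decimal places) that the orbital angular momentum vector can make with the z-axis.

An i state has l = 6.
|L| = √(l(l+1)) ℏ = √42 ℏ.
cos θ = m_l/√42 for each m_l ∈ {-6, -5, -4, -3, -2, -1, 0, 1, 2, 3, 4, 5, 6}.

θ ∈ {22.21°, 39.51°, 51.89°, 62.42°, 72.02°, 81.12°, 90.00°, 98.88°, 107.98°, 117.58°, 128.11°, 140.49°, 157.79°}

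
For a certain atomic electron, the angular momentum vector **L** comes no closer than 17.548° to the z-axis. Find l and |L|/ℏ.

cos θ_min = l/√(l(l+1)) = √(l/(l+1)), so l/(l+1) = cos²(17.548°) = 0.9091.
Thus l = 0.9091/(1 − 0.9091) ≈ 10.
Then |L| = ℏ√(10·11) = √110 ℏ.

l = 10, |L| = √110 ℏ ≈ 10.488ℏ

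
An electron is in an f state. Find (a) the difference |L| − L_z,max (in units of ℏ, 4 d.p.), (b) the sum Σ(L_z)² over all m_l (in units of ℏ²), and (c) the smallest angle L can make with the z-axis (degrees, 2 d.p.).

|L|−L_z,max ≈ 0.4641ℏ; Σ(L_z)² = 28 ℏ²; θ_min ≈ 30.00°

An f state has l = 3.
|L| − L_z,max = (2√3 − 3)ℏ ≈ 0.4641ℏ.
Σ m_l² = 28, so Σ(L_z)² = 28 ℏ².
cos θ_min = 3/√12, so θ_min ≈ 30.00°.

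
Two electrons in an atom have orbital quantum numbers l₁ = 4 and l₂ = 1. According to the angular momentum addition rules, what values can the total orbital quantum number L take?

The total orbital quantum number L ranges from |l₁ − l₂| to l₁ + l₂ in integer steps.
Allowed values: L = 3, 4, 5.

L = 3, 4, 5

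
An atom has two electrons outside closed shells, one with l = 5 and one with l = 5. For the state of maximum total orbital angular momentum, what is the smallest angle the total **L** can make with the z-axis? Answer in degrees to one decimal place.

θ_min ≈ 17.5°

Angular momentum addition gives L = |l₁ − l₂|, …, l₁ + l₂.
Allowed values: L = 0, 1, 2, 3, 4, 5, 6, 7, 8, 9, 10.
The maximum is L = 10, with |L_tot| = ℏ√(10·11) = √110 ℏ.
The minimum angle with z is arccos(10/√110) ≈ 17.5°.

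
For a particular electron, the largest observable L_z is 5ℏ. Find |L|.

L_z,max = lℏ, so l = 5.
|L| = ℏ√(l(l+1)) = √30 ℏ.

|L| = √30 ℏ ≈ 5.477ℏ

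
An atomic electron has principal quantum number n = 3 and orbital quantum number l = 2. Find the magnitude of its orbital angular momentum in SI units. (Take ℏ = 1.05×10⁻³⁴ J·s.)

|L| = ℏ√(l(l+1)) = ℏ√(2·3) = √6 ℏ
Numerically, |L| = 2.449 × (1.05×10⁻³⁴ J·s) = 2.57×10⁻³⁴ J·s.

|L| = 2.57×10⁻³⁴ J·s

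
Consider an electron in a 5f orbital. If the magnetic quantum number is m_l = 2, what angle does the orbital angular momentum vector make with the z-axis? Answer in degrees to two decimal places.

5f means n = 5, l = 3.
|L|² = l(l+1)ℏ² = 12ℏ², so |L| = 2√3 ℏ.
L_z = m_l ℏ = 2ℏ.
cos θ = L_z/|L| = 2/√12, so θ ≈ 54.74°.

θ ≈ 54.74°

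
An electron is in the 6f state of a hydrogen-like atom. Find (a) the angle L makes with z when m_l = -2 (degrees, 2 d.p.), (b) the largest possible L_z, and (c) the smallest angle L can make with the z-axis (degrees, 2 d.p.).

6f means n = 6, l = 3.
For m_l = -2: cos θ = -2/√12, θ ≈ 125.26°.
L_z,max = lℏ = 3ℏ.
cos θ_min = 3/√12, so θ_min ≈ 30.00°.

θ(m_l=-2) ≈ 125.26°; L_z,max = 3ℏ; θ_min ≈ 30.00°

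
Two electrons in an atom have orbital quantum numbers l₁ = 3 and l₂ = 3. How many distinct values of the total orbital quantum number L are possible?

7

By the triangle rule, |l₁ − l₂| ≤ L ≤ l₁ + l₂.
Allowed values: L = 0, 1, 2, 3, 4, 5, 6.
That is 7 values.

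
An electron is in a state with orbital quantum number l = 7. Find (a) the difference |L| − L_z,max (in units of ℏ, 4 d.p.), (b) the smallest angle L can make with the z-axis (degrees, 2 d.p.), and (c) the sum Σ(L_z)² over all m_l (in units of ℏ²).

|L| − L_z,max = (2√14 − 7)ℏ ≈ 0.4833ℏ.
cos θ_min = 7/√56, so θ_min ≈ 20.70°.
Σ m_l² = 280, so Σ(L_z)² = 280 ℏ².

|L|−L_z,max ≈ 0.4833ℏ; θ_min ≈ 20.70°; Σ(L_z)² = 280 ℏ²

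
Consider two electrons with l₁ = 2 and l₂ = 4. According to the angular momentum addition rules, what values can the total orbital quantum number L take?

The total orbital quantum number L ranges from |l₁ − l₂| to l₁ + l₂ in integer steps.
So L can be 2, 3, 4, 5, 6.

L = 2, 3, 4, 5, 6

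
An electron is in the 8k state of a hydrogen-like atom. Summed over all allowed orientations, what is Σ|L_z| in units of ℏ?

The 8k subshell has l = 7.
m_l ∈ {-7, -6, -5, -4, -3, -2, -1, 0, 1, 2, 3, 4, 5, 6, 7}.
Σ|m_l| = l(l+1) = 56.

Σ|L_z| = 56 ℏ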